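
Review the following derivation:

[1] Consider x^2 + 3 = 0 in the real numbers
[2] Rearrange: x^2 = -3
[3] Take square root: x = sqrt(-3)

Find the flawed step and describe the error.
Step 3: Take square root: x = sqrt(-3)

Step 3 takes the square root of -3, which is negative. In the real number system, the square root of a negative number is undefined. The equation x^2 + 3 = 0 has no real solutions. Square roots of negative numbers only exist in the complex numbers.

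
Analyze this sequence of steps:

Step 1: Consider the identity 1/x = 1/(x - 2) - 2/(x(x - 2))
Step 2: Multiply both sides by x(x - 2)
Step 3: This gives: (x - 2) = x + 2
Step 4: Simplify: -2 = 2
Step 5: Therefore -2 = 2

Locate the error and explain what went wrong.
Step 3: This gives: (x - 2) = x + 2

Step 3 makes a sign error when clearing denominators. Multiplying -2/(x(x - 2)) by x(x - 2) gives -2, not +2. The correct result is (x - 2) = x - 2, which is trivially true, not (x - 2) = x + 2. (Step 1 is a valid identity: 1/(x - 2) - 2/(x(x - 2)) = (x - 2)/(x(x - 2)) = 1/x.)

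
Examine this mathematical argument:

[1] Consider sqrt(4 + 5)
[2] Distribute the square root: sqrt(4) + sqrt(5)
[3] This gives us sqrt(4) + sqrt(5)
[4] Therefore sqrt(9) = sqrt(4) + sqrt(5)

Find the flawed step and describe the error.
Step 2: Distribute the square root: sqrt(4) + sqrt(5)

Step 2 incorrectly 'distributes' the square root over addition. The square root function does not distribute: sqrt(a + b) ≠ sqrt(a) + sqrt(b). In fact, sqrt(4 + 5) = sqrt(9) ≈ 3.0000, while sqrt(4) + sqrt(5) ≈ 4.2361.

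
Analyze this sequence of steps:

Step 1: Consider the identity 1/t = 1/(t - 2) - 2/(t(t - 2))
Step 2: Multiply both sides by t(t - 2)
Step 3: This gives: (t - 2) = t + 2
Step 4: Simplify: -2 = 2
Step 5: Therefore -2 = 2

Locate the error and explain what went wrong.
Step 3: This gives: (t - 2) = t + 2

Step 3 makes a sign error when clearing denominators. Multiplying -2/(t(t - 2)) by t(t - 2) gives -2, not +2. The correct result is (t - 2) = t - 2, which is trivially true, not (t - 2) = t + 2. (Step 1 is a valid identity: 1/(t - 2) - 2/(t(t - 2)) = (t - 2)/(t(t - 2)) = 1/t.)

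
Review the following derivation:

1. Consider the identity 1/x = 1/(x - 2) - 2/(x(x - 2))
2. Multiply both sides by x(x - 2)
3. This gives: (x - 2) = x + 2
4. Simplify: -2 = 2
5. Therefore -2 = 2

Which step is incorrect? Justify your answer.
Step 3: This gives: (x - 2) = x + 2

Step 3 makes a sign error when clearing denominators. Multiplying -2/(x(x - 2)) by x(x - 2) gives -2, not +2. The correct result is (x - 2) = x - 2, which is trivially true, not (x - 2) = x + 2. (Step 1 is a valid identity: 1/(x - 2) - 2/(x(x - 2)) = (x - 2)/(x(x - 2)) = 1/x.)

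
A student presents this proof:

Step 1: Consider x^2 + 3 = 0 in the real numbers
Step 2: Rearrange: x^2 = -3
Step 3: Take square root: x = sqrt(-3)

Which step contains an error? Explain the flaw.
Step 3: Take square root: x = sqrt(-3)

Step 3 takes the square root of -3, which is negative. In the real number system, the square root of a negative number is undefined. The equation x^2 + 3 = 0 has no real solutions. Square roots of negative numbers only exist in the complex numbers.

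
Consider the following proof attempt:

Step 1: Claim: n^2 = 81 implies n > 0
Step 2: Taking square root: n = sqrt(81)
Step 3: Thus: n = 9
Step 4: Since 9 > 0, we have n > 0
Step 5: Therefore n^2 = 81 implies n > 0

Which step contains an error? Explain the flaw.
Step 2: Taking square root: n = sqrt(81)

Step 2 takes the square root and assumes the positive root only. The equation n^2 = 81 actually has two solutions: n = 9 and n = -9. The proof silently assumes n > 0 without justification, then uses this assumption to conclude n > 0, which is circular. The counterexample n = -9 shows the claim is false.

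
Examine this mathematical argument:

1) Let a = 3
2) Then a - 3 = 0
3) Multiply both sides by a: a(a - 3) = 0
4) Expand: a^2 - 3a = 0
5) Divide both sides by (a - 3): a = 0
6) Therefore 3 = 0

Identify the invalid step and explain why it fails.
Step 5: Divide both sides by (a - 3): a = 0

Step 5 divides both sides by (a - 3). However, since a = 3, we have (a - 3) = 0. Division by zero is undefined, making this step invalid.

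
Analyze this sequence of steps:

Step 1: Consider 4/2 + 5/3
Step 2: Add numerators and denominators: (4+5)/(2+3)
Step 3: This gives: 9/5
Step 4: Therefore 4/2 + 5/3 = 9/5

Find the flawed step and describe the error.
Step 2: Add numerators and denominators: (4+5)/(2+3)

Step 2 incorrectly adds fractions by separately adding numerators and denominators. This is wrong. The correct method requires a common denominator: 4/2 + 5/3 = (4×3 + 5×2)/(2×3) = 22/6 = 11/3. The method used gives 9/5, which is different.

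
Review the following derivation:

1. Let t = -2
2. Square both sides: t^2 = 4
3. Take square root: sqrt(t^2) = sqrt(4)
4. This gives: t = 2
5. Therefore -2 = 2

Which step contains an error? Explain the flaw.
Step 4: This gives: t = 2

Step 4 incorrectly states that sqrt(t^2) = t. The correct identity is sqrt(t^2) = |t|. Since t = -2 < 0, we have sqrt(t^2) = |-2| = 2, not t = -2.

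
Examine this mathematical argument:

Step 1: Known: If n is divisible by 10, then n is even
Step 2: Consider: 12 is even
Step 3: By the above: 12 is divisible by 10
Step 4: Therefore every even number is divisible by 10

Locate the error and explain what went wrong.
Step 3: By the above: 12 is divisible by 10

Step 3 commits the fallacy of affirming the consequent. The known fact 'divisible by 10 → even' does NOT imply 'even → divisible by 10'. That would be the converse, which is false. For example, 12 is even but 12 ÷ 10 = 1.20, which is not an integer.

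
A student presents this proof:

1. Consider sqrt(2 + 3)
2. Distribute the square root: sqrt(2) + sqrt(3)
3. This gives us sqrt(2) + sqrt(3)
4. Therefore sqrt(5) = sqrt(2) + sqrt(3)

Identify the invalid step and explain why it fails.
Step 2: Distribute the square root: sqrt(2) + sqrt(3)

Step 2 incorrectly 'distributes' the square root over addition. The square root function does not distribute: sqrt(a + b) ≠ sqrt(a) + sqrt(b). In fact, sqrt(2 + 3) = sqrt(5) ≈ 2.2361, while sqrt(2) + sqrt(3) ≈ 3.1463.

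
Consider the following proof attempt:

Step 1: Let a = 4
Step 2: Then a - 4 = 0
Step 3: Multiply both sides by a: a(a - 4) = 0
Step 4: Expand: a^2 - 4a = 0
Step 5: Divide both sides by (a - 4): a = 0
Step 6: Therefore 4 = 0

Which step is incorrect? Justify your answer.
Step 5: Divide both sides by (a - 4): a = 0

Step 5 divides both sides by (a - 4). However, since a = 4, we have (a - 4) = 0. Division by zero is undefined, making this step invalid.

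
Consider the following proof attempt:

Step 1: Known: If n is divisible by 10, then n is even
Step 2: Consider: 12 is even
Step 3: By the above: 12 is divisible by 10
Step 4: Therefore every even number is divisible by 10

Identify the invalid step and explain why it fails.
Step 3: By the above: 12 is divisible by 10

Step 3 commits the fallacy of affirming the consequent. The known fact 'divisible by 10 → even' does NOT imply 'even → divisible by 10'. That would be the converse, which is false. For example, 12 is even but 12 ÷ 10 = 1.20, which is not an integer.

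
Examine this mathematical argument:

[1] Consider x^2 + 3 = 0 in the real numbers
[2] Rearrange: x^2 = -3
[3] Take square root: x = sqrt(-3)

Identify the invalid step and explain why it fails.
Step 3: Take square root: x = sqrt(-3)

Step 3 takes the square root of -3, which is negative. In the real number system, the square root of a negative number is undefined. The equation x^2 + 3 = 0 has no real solutions. Square roots of negative numbers only exist in the complex numbers.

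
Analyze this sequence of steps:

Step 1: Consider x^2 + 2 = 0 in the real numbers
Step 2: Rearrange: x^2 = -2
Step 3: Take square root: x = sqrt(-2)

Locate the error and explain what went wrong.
Step 3: Take square root: x = sqrt(-2)

Step 3 takes the square root of -2, which is negative. In the real number system, the square root of a negative number is undefined. The equation x^2 + 2 = 0 has no real solutions. Square roots of negative numbers only exist in the complex numbers.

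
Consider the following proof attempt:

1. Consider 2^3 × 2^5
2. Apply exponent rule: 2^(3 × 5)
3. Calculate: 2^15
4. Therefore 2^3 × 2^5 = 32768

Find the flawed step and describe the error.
Step 2: Apply exponent rule: 2^(3 × 5)

Step 2 incorrectly states that a^b × a^c = a^(b×c). The correct rule is a^b × a^c = a^(b+c). The actual value is 2^3 × 2^5 = 2^8 = 256, not 2^15 = 32768.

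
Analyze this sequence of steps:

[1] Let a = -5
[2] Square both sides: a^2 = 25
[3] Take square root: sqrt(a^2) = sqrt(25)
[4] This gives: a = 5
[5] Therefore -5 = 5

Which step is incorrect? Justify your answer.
Step 4: This gives: a = 5

Step 4 incorrectly states that sqrt(a^2) = a. The correct identity is sqrt(a^2) = |a|. Since a = -5 < 0, we have sqrt(a^2) = |-5| = 5, not a = -5.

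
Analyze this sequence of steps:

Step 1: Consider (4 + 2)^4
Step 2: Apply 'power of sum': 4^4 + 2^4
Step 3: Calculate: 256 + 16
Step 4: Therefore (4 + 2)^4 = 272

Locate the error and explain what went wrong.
Step 2: Apply 'power of sum': 4^4 + 2^4

Step 2 incorrectly applies a non-existent rule '(a+b)^n = a^n + b^n'. This is false in general. The correct expansion uses the binomial theorem. The actual value is (4 + 2)^4 = 6^4 = 1296, not 272.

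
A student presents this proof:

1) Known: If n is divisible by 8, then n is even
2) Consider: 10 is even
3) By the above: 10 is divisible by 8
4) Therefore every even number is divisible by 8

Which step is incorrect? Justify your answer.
Step 3: By the above: 10 is divisible by 8

Step 3 commits the fallacy of affirming the consequent. The known fact 'divisible by 8 → even' does NOT imply 'even → divisible by 8'. That would be the converse, which is false. For example, 10 is even but 10 ÷ 8 = 1.25, which is not an integer.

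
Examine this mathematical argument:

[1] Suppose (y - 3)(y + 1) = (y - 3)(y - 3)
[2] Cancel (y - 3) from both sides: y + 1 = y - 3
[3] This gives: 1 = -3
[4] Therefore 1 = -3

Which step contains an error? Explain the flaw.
Step 2: Cancel (y - 3) from both sides: y + 1 = y - 3

Step 2 cancels (y - 3) from both sides. This is only valid if (y - 3) ≠ 0, i.e., y ≠ 3. When y = 3, both sides equal zero regardless of the other factors. The correct approach requires considering y = 3 as a separate case.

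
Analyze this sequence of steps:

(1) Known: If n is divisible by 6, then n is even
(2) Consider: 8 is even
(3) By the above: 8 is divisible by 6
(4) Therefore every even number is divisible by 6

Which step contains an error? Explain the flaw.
Step 3: By the above: 8 is divisible by 6

Step 3 commits the fallacy of affirming the consequent. The known fact 'divisible by 6 → even' does NOT imply 'even → divisible by 6'. That would be the converse, which is false. For example, 8 is even but 8 ÷ 6 = 1.33, which is not an integer.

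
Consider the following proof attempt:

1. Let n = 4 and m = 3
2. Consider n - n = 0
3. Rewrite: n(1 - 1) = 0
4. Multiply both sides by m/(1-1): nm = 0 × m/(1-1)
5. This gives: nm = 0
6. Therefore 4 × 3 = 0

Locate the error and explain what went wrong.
Step 4: Multiply both sides by m/(1-1): nm = 0 × m/(1-1)

Step 4 multiplies both sides by m/(1-1). However, 1-1 = 0, so this is multiplication by m/0, which is undefined. We cannot multiply by an undefined expression.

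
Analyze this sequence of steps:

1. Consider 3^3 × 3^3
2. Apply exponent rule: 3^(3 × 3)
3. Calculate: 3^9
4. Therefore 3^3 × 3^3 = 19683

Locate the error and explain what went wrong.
Step 2: Apply exponent rule: 3^(3 × 3)

Step 2 incorrectly states that a^b × a^c = a^(b×c). The correct rule is a^b × a^c = a^(b+c). The actual value is 3^3 × 3^3 = 3^6 = 729, not 3^9 = 19683.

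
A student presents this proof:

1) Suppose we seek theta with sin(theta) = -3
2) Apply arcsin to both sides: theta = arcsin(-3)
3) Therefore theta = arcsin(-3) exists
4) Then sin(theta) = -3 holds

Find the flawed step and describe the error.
Step 2: Apply arcsin to both sides: theta = arcsin(-3)

Step 2 applies arcsin to -3. However, arcsin(x) is only defined for x in [-1, 1] because sin(theta) can only produce values in that range. Since |-3| > 1, arcsin(-3) is undefined. There is no angle whose sine equals -3.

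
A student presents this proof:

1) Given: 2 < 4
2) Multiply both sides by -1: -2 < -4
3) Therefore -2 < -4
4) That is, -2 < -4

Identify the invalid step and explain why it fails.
Step 2: Multiply both sides by -1: -2 < -4

Step 2 multiplies both sides by -1 but fails to reverse the inequality sign. When multiplying (or dividing) an inequality by a negative number, the direction must be reversed. Since 2 < 4, we should get -2 > -4, i.e., -2 > -4.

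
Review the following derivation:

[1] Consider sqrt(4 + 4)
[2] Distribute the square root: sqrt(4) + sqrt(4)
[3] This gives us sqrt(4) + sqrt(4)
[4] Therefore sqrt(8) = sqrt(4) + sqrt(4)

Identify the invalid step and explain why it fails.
Step 2: Distribute the square root: sqrt(4) + sqrt(4)

Step 2 incorrectly 'distributes' the square root over addition. The square root function does not distribute: sqrt(a + b) ≠ sqrt(a) + sqrt(b). In fact, sqrt(4 + 4) = sqrt(8) ≈ 2.8284, while sqrt(4) + sqrt(4) ≈ 4.0000.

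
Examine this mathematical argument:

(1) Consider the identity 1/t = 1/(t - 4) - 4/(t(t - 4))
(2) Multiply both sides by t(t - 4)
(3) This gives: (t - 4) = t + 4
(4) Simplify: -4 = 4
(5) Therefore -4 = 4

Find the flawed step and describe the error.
Step 3: This gives: (t - 4) = t + 4

Step 3 makes a sign error when clearing denominators. Multiplying -4/(t(t - 4)) by t(t - 4) gives -4, not +4. The correct result is (t - 4) = t - 4, which is trivially true, not (t - 4) = t + 4. (Step 1 is a valid identity: 1/(t - 4) - 4/(t(t - 4)) = (t - 4)/(t(t - 4)) = 1/t.)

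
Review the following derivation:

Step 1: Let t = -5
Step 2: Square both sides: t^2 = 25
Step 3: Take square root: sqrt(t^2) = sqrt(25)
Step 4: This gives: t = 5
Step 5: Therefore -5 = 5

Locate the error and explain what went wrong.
Step 4: This gives: t = 5

Step 4 incorrectly states that sqrt(t^2) = t. The correct identity is sqrt(t^2) = |t|. Since t = -5 < 0, we have sqrt(t^2) = |-5| = 5, not t = -5.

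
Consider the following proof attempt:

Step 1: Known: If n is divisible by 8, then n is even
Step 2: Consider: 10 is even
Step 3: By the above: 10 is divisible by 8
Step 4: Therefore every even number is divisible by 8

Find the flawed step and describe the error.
Step 3: By the above: 10 is divisible by 8

Step 3 commits the fallacy of affirming the consequent. The known fact 'divisible by 8 → even' does NOT imply 'even → divisible by 8'. That would be the converse, which is false. For example, 10 is even but 10 ÷ 8 = 1.25, which is not an integer.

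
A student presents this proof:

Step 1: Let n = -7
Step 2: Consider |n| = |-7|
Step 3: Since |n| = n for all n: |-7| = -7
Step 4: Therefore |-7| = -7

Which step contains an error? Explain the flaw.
Step 3: Since |n| = n for all n: |-7| = -7

Step 3 incorrectly states that |n| = n for all n. The correct definition is |n| = n when n >= 0, and |n| = -n when n < 0. Since -7 < 0, we have |-7| = -(-7) = 7, not -7.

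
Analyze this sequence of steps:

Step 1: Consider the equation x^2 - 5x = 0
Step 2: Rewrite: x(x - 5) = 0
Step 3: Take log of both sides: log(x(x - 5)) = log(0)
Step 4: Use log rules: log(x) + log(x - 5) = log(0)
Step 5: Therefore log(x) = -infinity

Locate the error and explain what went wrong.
Step 3: Take log of both sides: log(x(x - 5)) = log(0)

Step 3 takes the logarithm of both sides, resulting in log(0) on the right side. The logarithm is only defined for positive numbers; log(0) is undefined (approaches negative infinity). This operation is invalid.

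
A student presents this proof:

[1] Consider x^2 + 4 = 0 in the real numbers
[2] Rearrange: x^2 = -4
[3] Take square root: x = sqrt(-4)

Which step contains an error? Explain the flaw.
Step 3: Take square root: x = sqrt(-4)

Step 3 takes the square root of -4, which is negative. In the real number system, the square root of a negative number is undefined. The equation x^2 + 4 = 0 has no real solutions. Square roots of negative numbers only exist in the complex numbers.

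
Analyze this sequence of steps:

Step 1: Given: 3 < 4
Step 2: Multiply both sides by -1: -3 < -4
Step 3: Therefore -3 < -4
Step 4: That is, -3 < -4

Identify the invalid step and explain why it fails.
Step 2: Multiply both sides by -1: -3 < -4

Step 2 multiplies both sides by -1 but fails to reverse the inequality sign. When multiplying (or dividing) an inequality by a negative number, the direction must be reversed. Since 3 < 4, we should get -3 > -4, i.e., -3 > -4.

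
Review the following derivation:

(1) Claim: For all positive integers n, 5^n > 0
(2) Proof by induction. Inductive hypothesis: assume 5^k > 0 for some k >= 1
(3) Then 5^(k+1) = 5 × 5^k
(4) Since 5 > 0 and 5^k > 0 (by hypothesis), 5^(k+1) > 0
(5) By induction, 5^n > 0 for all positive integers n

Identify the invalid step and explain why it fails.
Step 5: By induction, 5^n > 0 for all positive integers n

Step 5 concludes the proof by induction, but no base case was ever established. A valid induction proof requires: (1) a base case proving 5^1 > 0, and (2) an inductive step showing IF 5^k > 0 THEN 5^(k+1) > 0. Steps 2-4 correctly establish the inductive step, but without the base case the conclusion in step 5 does not follow.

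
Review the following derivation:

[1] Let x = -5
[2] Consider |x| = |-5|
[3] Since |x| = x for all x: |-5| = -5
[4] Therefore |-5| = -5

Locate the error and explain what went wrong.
Step 3: Since |x| = x for all x: |-5| = -5

Step 3 incorrectly states that |x| = x for all x. The correct definition is |x| = x when x >= 0, and |x| = -x when x < 0. Since -5 < 0, we have |-5| = -(-5) = 5, not -5.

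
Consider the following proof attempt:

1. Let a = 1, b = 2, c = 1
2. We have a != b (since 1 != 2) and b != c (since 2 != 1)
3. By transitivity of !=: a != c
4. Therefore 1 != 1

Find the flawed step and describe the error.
Step 3: By transitivity of !=: a != c

Step 3 incorrectly applies transitivity to the '!=' relation. Transitivity states: if a R b and b R c, then a R c. However, '!=' is not transitive. Counterexample: 1 != 2 and 2 != 1, but 1 = 1 (both equal 1). Transitivity holds for relations like <, <=, =, but not for !=.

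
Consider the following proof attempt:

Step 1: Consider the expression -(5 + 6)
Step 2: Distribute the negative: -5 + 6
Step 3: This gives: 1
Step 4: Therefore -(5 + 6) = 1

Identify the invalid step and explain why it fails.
Step 2: Distribute the negative: -5 + 6

Step 2 incorrectly distributes the negative sign. The correct distribution is -(5 + 6) = -5 - 6 = -11. The negative must be applied to both terms, not just the first. The error treats -(5 + 6) as -5 + 6, which equals 1 instead of -11.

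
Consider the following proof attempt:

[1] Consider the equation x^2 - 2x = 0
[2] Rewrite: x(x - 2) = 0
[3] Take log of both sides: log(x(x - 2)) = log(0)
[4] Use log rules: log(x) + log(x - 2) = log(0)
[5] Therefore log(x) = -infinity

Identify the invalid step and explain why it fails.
Step 3: Take log of both sides: log(x(x - 2)) = log(0)

Step 3 takes the logarithm of both sides, resulting in log(0) on the right side. The logarithm is only defined for positive numbers; log(0) is undefined (approaches negative infinity). This operation is invalid.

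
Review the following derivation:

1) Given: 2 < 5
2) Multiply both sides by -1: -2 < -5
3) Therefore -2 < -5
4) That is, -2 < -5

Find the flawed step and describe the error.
Step 2: Multiply both sides by -1: -2 < -5

Step 2 multiplies both sides by -1 but fails to reverse the inequality sign. When multiplying (or dividing) an inequality by a negative number, the direction must be reversed. Since 2 < 5, we should get -2 > -5, i.e., -2 > -5.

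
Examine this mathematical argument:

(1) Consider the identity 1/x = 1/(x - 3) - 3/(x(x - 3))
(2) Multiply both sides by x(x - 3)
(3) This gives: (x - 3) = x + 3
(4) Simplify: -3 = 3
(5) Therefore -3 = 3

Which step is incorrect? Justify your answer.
Step 3: This gives: (x - 3) = x + 3

Step 3 makes a sign error when clearing denominators. Multiplying -3/(x(x - 3)) by x(x - 3) gives -3, not +3. The correct result is (x - 3) = x - 3, which is trivially true, not (x - 3) = x + 3. (Step 1 is a valid identity: 1/(x - 3) - 3/(x(x - 3)) = (x - 3)/(x(x - 3)) = 1/x.)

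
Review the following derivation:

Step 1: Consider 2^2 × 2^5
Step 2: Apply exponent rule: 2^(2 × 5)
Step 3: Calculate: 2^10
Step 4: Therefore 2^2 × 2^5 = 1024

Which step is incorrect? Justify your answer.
Step 2: Apply exponent rule: 2^(2 × 5)

Step 2 incorrectly states that a^b × a^c = a^(b×c). The correct rule is a^b × a^c = a^(b+c). The actual value is 2^2 × 2^5 = 2^7 = 128, not 2^10 = 1024.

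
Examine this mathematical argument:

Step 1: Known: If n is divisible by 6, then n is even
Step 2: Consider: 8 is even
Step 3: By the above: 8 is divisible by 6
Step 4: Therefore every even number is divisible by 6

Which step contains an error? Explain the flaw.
Step 3: By the above: 8 is divisible by 6

Step 3 commits the fallacy of affirming the consequent. The known fact 'divisible by 6 → even' does NOT imply 'even → divisible by 6'. That would be the converse, which is false. For example, 8 is even but 8 ÷ 6 = 1.33, which is not an integer.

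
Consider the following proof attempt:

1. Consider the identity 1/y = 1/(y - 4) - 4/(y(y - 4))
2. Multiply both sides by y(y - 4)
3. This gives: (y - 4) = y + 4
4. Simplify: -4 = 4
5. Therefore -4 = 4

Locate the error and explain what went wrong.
Step 3: This gives: (y - 4) = y + 4

Step 3 makes a sign error when clearing denominators. Multiplying -4/(y(y - 4)) by y(y - 4) gives -4, not +4. The correct result is (y - 4) = y - 4, which is trivially true, not (y - 4) = y + 4. (Step 1 is a valid identity: 1/(y - 4) - 4/(y(y - 4)) = (y - 4)/(y(y - 4)) = 1/y.)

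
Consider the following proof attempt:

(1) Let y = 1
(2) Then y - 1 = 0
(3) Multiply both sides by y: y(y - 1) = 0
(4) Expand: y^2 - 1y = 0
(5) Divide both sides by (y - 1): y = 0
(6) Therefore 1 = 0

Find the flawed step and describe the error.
Step 5: Divide both sides by (y - 1): y = 0

Step 5 divides both sides by (y - 1). However, since y = 1, we have (y - 1) = 0. Division by zero is undefined, making this step invalid.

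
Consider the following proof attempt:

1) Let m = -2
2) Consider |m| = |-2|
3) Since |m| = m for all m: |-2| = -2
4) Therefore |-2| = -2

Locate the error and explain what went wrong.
Step 3: Since |m| = m for all m: |-2| = -2

Step 3 incorrectly states that |m| = m for all m. The correct definition is |m| = m when m >= 0, and |m| = -m when m < 0. Since -2 < 0, we have |-2| = -(-2) = 2, not -2.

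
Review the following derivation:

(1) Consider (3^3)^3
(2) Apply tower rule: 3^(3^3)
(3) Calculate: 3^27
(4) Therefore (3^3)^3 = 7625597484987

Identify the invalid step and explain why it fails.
Step 2: Apply tower rule: 3^(3^3)

Step 2 incorrectly states that (a^b)^c = a^(b^c). The correct rule is (a^b)^c = a^(b×c). The actual value is (3^3)^3 = 3^9 = 19683, not 3^27 = 7625597484987.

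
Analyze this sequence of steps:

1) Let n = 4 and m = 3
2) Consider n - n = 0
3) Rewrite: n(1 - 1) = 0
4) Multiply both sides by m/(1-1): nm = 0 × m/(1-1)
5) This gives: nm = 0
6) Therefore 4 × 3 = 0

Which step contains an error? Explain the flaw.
Step 4: Multiply both sides by m/(1-1): nm = 0 × m/(1-1)

Step 4 multiplies both sides by m/(1-1). However, 1-1 = 0, so this is multiplication by m/0, which is undefined. We cannot multiply by an undefined expression.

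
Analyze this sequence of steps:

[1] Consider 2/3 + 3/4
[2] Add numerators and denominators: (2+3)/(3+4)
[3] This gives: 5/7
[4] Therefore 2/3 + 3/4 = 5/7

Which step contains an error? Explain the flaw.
Step 2: Add numerators and denominators: (2+3)/(3+4)

Step 2 incorrectly adds fractions by separately adding numerators and denominators. This is wrong. The correct method requires a common denominator: 2/3 + 3/4 = (2×4 + 3×3)/(3×4) = 17/12 = 17/12. The method used gives 5/7, which is different.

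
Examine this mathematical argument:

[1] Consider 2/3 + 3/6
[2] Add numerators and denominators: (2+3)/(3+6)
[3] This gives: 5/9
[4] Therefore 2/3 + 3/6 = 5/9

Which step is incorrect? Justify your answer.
Step 2: Add numerators and denominators: (2+3)/(3+6)

Step 2 incorrectly adds fractions by separately adding numerators and denominators. This is wrong. The correct method requires a common denominator: 2/3 + 3/6 = (2×6 + 3×3)/(3×6) = 21/18 = 7/6. The method used gives 5/9, which is different.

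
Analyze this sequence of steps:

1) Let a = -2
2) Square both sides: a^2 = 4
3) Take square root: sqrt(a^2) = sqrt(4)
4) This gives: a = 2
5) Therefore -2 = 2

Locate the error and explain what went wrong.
Step 4: This gives: a = 2

Step 4 incorrectly states that sqrt(a^2) = a. The correct identity is sqrt(a^2) = |a|. Since a = -2 < 0, we have sqrt(a^2) = |-2| = 2, not a = -2.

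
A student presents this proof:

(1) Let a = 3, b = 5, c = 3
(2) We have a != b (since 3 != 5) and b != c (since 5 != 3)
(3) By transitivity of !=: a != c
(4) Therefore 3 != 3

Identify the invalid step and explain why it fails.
Step 3: By transitivity of !=: a != c

Step 3 incorrectly applies transitivity to the '!=' relation. Transitivity states: if a R b and b R c, then a R c. However, '!=' is not transitive. Counterexample: 3 != 5 and 5 != 3, but 3 = 3 (both equal 3). Transitivity holds for relations like <, <=, =, but not for !=.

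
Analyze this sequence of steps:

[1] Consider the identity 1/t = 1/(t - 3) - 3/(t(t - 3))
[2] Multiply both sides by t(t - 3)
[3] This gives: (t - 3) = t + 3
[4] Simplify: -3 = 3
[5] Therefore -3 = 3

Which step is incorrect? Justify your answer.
Step 3: This gives: (t - 3) = t + 3

Step 3 makes a sign error when clearing denominators. Multiplying -3/(t(t - 3)) by t(t - 3) gives -3, not +3. The correct result is (t - 3) = t - 3, which is trivially true, not (t - 3) = t + 3. (Step 1 is a valid identity: 1/(t - 3) - 3/(t(t - 3)) = (t - 3)/(t(t - 3)) = 1/t.)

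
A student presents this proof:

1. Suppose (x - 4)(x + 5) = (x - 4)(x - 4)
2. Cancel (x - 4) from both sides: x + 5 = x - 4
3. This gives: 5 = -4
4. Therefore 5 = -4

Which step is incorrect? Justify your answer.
Step 2: Cancel (x - 4) from both sides: x + 5 = x - 4

Step 2 cancels (x - 4) from both sides. This is only valid if (x - 4) ≠ 0, i.e., x ≠ 4. When x = 4, both sides equal zero regardless of the other factors. The correct approach requires considering x = 4 as a separate case.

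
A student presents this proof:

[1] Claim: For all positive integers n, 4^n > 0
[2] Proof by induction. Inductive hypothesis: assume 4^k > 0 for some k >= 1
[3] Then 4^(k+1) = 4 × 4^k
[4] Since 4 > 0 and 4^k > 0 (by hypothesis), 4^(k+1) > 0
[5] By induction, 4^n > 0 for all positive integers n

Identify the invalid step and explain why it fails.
Step 5: By induction, 4^n > 0 for all positive integers n

Step 5 concludes the proof by induction, but no base case was ever established. A valid induction proof requires: (1) a base case proving 4^1 > 0, and (2) an inductive step showing IF 4^k > 0 THEN 4^(k+1) > 0. Steps 2-4 correctly establish the inductive step, but without the base case the conclusion in step 5 does not follow.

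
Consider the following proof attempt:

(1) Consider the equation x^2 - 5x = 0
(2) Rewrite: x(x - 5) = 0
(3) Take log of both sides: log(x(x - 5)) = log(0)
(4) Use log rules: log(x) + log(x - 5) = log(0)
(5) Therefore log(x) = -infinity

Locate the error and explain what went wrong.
Step 3: Take log of both sides: log(x(x - 5)) = log(0)

Step 3 takes the logarithm of both sides, resulting in log(0) on the right side. The logarithm is only defined for positive numbers; log(0) is undefined (approaches negative infinity). This operation is invalid.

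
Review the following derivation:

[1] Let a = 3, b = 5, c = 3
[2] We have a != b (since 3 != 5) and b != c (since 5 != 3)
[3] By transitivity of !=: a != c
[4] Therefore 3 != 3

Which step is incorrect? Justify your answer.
Step 3: By transitivity of !=: a != c

Step 3 incorrectly applies transitivity to the '!=' relation. Transitivity states: if a R b and b R c, then a R c. However, '!=' is not transitive. Counterexample: 3 != 5 and 5 != 3, but 3 = 3 (both equal 3). Transitivity holds for relations like <, <=, =, but not for !=.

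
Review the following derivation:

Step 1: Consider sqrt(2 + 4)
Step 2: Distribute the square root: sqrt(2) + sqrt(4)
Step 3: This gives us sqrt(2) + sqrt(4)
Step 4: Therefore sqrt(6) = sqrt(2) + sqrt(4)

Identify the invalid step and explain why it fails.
Step 2: Distribute the square root: sqrt(2) + sqrt(4)

Step 2 incorrectly 'distributes' the square root over addition. The square root function does not distribute: sqrt(a + b) ≠ sqrt(a) + sqrt(b). In fact, sqrt(2 + 4) = sqrt(6) ≈ 2.4495, while sqrt(2) + sqrt(4) ≈ 3.4142.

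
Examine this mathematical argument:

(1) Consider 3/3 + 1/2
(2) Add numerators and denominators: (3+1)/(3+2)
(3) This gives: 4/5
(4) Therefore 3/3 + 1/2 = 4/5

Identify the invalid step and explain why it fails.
Step 2: Add numerators and denominators: (3+1)/(3+2)

Step 2 incorrectly adds fractions by separately adding numerators and denominators. This is wrong. The correct method requires a common denominator: 3/3 + 1/2 = (3×2 + 1×3)/(3×2) = 9/6 = 3/2. The method used gives 4/5, which is different.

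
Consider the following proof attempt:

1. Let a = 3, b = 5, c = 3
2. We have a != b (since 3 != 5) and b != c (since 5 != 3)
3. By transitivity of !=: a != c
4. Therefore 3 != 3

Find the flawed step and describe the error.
Step 3: By transitivity of !=: a != c

Step 3 incorrectly applies transitivity to the '!=' relation. Transitivity states: if a R b and b R c, then a R c. However, '!=' is not transitive. Counterexample: 3 != 5 and 5 != 3, but 3 = 3 (both equal 3). Transitivity holds for relations like <, <=, =, but not for !=.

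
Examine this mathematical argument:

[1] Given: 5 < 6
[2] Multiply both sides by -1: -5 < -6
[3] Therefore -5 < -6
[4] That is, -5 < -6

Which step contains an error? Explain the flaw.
Step 2: Multiply both sides by -1: -5 < -6

Step 2 multiplies both sides by -1 but fails to reverse the inequality sign. When multiplying (or dividing) an inequality by a negative number, the direction must be reversed. Since 5 < 6, we should get -5 > -6, i.e., -5 > -6.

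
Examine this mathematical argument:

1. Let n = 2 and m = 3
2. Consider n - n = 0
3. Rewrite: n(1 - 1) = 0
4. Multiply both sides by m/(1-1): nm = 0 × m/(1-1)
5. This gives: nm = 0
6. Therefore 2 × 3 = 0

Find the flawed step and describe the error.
Step 4: Multiply both sides by m/(1-1): nm = 0 × m/(1-1)

Step 4 multiplies both sides by m/(1-1). However, 1-1 = 0, so this is multiplication by m/0, which is undefined. We cannot multiply by an undefined expression.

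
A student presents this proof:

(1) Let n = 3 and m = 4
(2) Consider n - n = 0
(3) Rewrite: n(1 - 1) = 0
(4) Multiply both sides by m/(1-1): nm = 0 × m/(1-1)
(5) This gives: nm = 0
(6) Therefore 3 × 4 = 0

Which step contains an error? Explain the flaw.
Step 4: Multiply both sides by m/(1-1): nm = 0 × m/(1-1)

Step 4 multiplies both sides by m/(1-1). However, 1-1 = 0, so this is multiplication by m/0, which is undefined. We cannot multiply by an undefined expression.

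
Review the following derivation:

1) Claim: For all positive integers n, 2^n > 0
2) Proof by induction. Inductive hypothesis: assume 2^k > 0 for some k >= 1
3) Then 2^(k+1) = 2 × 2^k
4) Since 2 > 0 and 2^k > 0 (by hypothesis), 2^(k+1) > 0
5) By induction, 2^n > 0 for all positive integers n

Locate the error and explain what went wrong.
Step 5: By induction, 2^n > 0 for all positive integers n

Step 5 concludes the proof by induction, but no base case was ever established. A valid induction proof requires: (1) a base case proving 2^1 > 0, and (2) an inductive step showing IF 2^k > 0 THEN 2^(k+1) > 0. Steps 2-4 correctly establish the inductive step, but without the base case the conclusion in step 5 does not follow.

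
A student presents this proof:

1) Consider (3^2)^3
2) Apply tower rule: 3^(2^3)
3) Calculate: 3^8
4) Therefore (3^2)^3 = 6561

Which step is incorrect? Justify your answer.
Step 2: Apply tower rule: 3^(2^3)

Step 2 incorrectly states that (a^b)^c = a^(b^c). The correct rule is (a^b)^c = a^(b×c). The actual value is (3^2)^3 = 3^6 = 729, not 3^8 = 6561.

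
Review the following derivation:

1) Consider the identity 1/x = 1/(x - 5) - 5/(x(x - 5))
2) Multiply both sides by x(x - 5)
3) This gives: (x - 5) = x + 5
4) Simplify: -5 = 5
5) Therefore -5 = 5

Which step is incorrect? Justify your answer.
Step 3: This gives: (x - 5) = x + 5

Step 3 makes a sign error when clearing denominators. Multiplying -5/(x(x - 5)) by x(x - 5) gives -5, not +5. The correct result is (x - 5) = x - 5, which is trivially true, not (x - 5) = x + 5. (Step 1 is a valid identity: 1/(x - 5) - 5/(x(x - 5)) = (x - 5)/(x(x - 5)) = 1/x.)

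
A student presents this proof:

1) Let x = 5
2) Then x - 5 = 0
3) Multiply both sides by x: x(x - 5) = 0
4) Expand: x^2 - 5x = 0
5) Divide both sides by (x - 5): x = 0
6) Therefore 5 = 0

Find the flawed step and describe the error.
Step 5: Divide both sides by (x - 5): x = 0

Step 5 divides both sides by (x - 5). However, since x = 5, we have (x - 5) = 0. Division by zero is undefined, making this step invalid.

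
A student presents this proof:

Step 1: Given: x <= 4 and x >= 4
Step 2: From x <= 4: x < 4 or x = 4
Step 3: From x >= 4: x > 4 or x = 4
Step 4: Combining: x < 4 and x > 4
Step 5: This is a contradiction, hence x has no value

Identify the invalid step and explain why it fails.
Step 4: Combining: x < 4 and x > 4

Step 4 incorrectly combines the conditions. From x <= 4 and x >= 4, the intersection is x = 4. The error treats the 'or' cases as 'and' requirements. The correct conclusion is that x = 4 is the unique solution, not that no solution exists.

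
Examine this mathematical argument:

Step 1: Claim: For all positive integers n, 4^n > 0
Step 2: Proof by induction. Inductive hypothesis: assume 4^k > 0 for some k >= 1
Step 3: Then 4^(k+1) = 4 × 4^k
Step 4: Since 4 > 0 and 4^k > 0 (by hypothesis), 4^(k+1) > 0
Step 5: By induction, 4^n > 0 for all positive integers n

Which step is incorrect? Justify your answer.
Step 5: By induction, 4^n > 0 for all positive integers n

Step 5 concludes the proof by induction, but no base case was ever established. A valid induction proof requires: (1) a base case proving 4^1 > 0, and (2) an inductive step showing IF 4^k > 0 THEN 4^(k+1) > 0. Steps 2-4 correctly establish the inductive step, but without the base case the conclusion in step 5 does not follow.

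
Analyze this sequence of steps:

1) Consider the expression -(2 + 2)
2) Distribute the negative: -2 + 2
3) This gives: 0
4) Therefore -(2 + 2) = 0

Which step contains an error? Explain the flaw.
Step 2: Distribute the negative: -2 + 2

Step 2 incorrectly distributes the negative sign. The correct distribution is -(2 + 2) = -2 - 2 = -4. The negative must be applied to both terms, not just the first. The error treats -(2 + 2) as -2 + 2, which equals 0 instead of -4.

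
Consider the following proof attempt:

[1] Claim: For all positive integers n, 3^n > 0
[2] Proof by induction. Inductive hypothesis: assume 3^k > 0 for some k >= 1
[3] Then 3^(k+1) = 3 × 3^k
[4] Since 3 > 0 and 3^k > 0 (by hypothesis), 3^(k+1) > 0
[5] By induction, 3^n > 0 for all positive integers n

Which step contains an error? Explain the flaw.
Step 5: By induction, 3^n > 0 for all positive integers n

Step 5 concludes the proof by induction, but no base case was ever established. A valid induction proof requires: (1) a base case proving 3^1 > 0, and (2) an inductive step showing IF 3^k > 0 THEN 3^(k+1) > 0. Steps 2-4 correctly establish the inductive step, but without the base case the conclusion in step 5 does not follow.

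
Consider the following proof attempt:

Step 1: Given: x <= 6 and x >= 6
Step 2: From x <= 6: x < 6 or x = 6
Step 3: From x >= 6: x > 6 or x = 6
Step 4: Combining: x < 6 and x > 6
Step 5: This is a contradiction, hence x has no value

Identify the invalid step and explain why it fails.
Step 4: Combining: x < 6 and x > 6

Step 4 incorrectly combines the conditions. From x <= 6 and x >= 6, the intersection is x = 6. The error treats the 'or' cases as 'and' requirements. The correct conclusion is that x = 6 is the unique solution, not that no solution exists.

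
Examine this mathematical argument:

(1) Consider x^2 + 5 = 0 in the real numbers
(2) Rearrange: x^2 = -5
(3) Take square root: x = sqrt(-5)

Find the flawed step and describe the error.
Step 3: Take square root: x = sqrt(-5)

Step 3 takes the square root of -5, which is negative. In the real number system, the square root of a negative number is undefined. The equation x^2 + 5 = 0 has no real solutions. Square roots of negative numbers only exist in the complex numbers.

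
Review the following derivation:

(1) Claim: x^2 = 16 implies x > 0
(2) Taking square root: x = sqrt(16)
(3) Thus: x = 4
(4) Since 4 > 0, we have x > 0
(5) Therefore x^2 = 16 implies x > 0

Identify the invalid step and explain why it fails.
Step 2: Taking square root: x = sqrt(16)

Step 2 takes the square root and assumes the positive root only. The equation x^2 = 16 actually has two solutions: x = 4 and x = -4. The proof silently assumes x > 0 without justification, then uses this assumption to conclude x > 0, which is circular. The counterexample x = -4 shows the claim is false.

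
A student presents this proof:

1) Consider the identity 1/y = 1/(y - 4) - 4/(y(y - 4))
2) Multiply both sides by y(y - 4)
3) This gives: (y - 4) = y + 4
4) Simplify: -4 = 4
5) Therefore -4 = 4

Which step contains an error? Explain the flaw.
Step 3: This gives: (y - 4) = y + 4

Step 3 makes a sign error when clearing denominators. Multiplying -4/(y(y - 4)) by y(y - 4) gives -4, not +4. The correct result is (y - 4) = y - 4, which is trivially true, not (y - 4) = y + 4. (Step 1 is a valid identity: 1/(y - 4) - 4/(y(y - 4)) = (y - 4)/(y(y - 4)) = 1/y.)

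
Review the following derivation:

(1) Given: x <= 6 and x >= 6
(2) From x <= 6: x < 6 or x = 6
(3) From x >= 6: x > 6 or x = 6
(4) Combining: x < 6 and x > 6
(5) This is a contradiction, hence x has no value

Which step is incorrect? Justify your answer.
Step 4: Combining: x < 6 and x > 6

Step 4 incorrectly combines the conditions. From x <= 6 and x >= 6, the intersection is x = 6. The error treats the 'or' cases as 'and' requirements. The correct conclusion is that x = 6 is the unique solution, not that no solution exists.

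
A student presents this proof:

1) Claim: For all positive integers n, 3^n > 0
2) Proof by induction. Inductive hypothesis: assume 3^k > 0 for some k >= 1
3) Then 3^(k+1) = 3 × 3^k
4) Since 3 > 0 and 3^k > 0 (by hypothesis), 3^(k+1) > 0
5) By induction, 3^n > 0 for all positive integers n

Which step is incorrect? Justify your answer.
Step 5: By induction, 3^n > 0 for all positive integers n

Step 5 concludes the proof by induction, but no base case was ever established. A valid induction proof requires: (1) a base case proving 3^1 > 0, and (2) an inductive step showing IF 3^k > 0 THEN 3^(k+1) > 0. Steps 2-4 correctly establish the inductive step, but without the base case the conclusion in step 5 does not follow.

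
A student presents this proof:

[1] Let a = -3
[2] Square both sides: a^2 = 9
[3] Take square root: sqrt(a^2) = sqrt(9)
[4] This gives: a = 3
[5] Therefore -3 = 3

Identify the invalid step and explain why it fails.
Step 4: This gives: a = 3

Step 4 incorrectly states that sqrt(a^2) = a. The correct identity is sqrt(a^2) = |a|. Since a = -3 < 0, we have sqrt(a^2) = |-3| = 3, not a = -3.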